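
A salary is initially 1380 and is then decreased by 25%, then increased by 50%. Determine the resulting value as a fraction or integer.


Start: 1380
Step 1: decrease by 25% => multiply by 75/100
  1380 * 75/100 = 1035
Step 2: increase by 50% => multiply by 150/100
  1035 * 150/100 = 3105/2
Final value = 3105/2

3105/2


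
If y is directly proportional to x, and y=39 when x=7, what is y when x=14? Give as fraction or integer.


Direct proportion: y = kx
Find k: k = 39/7 = 39/7
Compute y at x=14: y = 39/7 * 14
y = 78

78


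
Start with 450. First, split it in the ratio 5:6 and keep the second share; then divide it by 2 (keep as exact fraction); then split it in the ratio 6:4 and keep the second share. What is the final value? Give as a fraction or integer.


Start with 450.
Step 1: Split 5:6, second share = 450 * 6/11 = 2700/11
Step 2: Divide by 2: 2700/11 / 2 = 1350/11
Step 3: Split 6:4, second share = 1350/11 * 4/10 = 540/11
Final result = 540/11

540/11


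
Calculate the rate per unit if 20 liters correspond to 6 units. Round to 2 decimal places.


Total liters = 20
Number of units = 6
Unit rate = 20 / 6
= 3.33 liters per unit

3.33


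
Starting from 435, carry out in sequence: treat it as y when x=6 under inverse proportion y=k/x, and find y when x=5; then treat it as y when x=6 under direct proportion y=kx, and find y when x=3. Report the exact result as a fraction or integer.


Start with 435.
Step 1: Inverse prop: k = (435)*6; new y = k/5 = 435*6/5 = 522
Step 2: Direct prop: k = (522)/6; new y = k*3 = 522*3/6 = 261
Final result = 261

261


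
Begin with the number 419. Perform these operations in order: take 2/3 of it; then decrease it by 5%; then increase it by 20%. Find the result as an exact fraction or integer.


Start with 419.
Step 1: Take 2/3: 419 * 2/3 = 838/3
Step 2: Decrease by 5%: 838/3 * 95/100 = 7961/30
Step 3: Increase by 20%: 7961/30 * 120/100 = 7961/25
Final result = 7961/25

7961/25


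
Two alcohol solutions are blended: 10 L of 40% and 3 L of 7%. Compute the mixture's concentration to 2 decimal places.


Solute in mixture 1 = 40% of 10 L = 10*40/100 = 4 L
Solute in mixture 2 = 7% of 3 L = 3*7/100 = 21/100 L
Total solute = 4 + 21/100 = 421/100 L
Total volume = 10 + 3 = 13 L
Final concentration = 421/100/13 * 100 = 32.38%

32.38


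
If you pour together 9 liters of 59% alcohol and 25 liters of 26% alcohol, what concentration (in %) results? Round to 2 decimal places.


Solute in mixture 1 = 59% of 9 L = 9*59/100 = 531/100 L
Solute in mixture 2 = 26% of 25 L = 25*26/100 = 13/2 L
Total solute = 531/100 + 13/2 = 1181/100 L
Total volume = 9 + 25 = 34 L
Final concentration = 1181/100/34 * 100 = 34.74%

34.74


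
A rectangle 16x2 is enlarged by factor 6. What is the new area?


Original dimensions: 16 x 2
Enlargement factor = 6
New width = 16 * 6 = 96
New height = 2 * 6 = 12
New area = 96 * 12 = 1152

1152


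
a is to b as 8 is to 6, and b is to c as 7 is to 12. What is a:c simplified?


Given a:b = 8:6 and b:c = 7:12
Make b consistent. Multiply first ratio by 7: a:b = 56:42
Multiply second ratio by 6: b:c = 42:72
Now b = 42 in both, so a:b:c = 56:42:72
Therefore a:c = 56:72
Simplify by GCD: a:c = 7:9

7:9


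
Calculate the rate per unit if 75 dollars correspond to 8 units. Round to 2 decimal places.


Total dollars = 75
Number of units = 8
Unit rate = 75 / 8
= 9.38 dollars per unit

9.38


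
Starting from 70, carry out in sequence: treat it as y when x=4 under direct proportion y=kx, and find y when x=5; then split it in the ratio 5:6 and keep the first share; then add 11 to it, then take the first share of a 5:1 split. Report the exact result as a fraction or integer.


Start with 70.
Step 1: Direct prop: k = (70)/4; new y = k*5 = 70*5/4 = 175/2
Step 2: Split 5:6, first share = 175/2 * 5/11 = 875/22
Step 3: Add 11: 875/22+11=1117/22; split 5:1 first = 1117/22*5/6 = 5585/132
Final result = 5585/132

5585/132


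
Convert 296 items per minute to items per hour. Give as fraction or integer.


Converting from per minute to per hour
Rate = 296 items per minute
Multiply by 60: 296 * 60
= 17760 items per hour

17760


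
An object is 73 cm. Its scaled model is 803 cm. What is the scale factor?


Original length = 73 cm
Scaled length = 803 cm
Scale factor = 803 / 73
= 11

11


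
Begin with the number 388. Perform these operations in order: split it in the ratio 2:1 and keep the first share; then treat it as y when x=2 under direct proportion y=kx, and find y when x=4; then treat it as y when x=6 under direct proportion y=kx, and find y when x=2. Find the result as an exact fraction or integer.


Start with 388.
Step 1: Split 2:1, first share = 388 * 2/3 = 776/3
Step 2: Direct prop: k = (776/3)/2; new y = k*4 = 776/3*4/2 = 1552/3
Step 3: Direct prop: k = (1552/3)/6; new y = k*2 = 1552/3*2/6 = 1552/9
Final result = 1552/9

1552/9


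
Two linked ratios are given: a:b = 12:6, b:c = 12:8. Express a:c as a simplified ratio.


Given a:b = 12:6 and b:c = 12:8
Make b consistent. Multiply first ratio by 12: a:b = 144:72
Multiply second ratio by 6: b:c = 72:48
Now b = 72 in both, so a:b:c = 144:72:48
Therefore a:c = 144:48
Simplify by GCD: a:c = 3:1

3:1


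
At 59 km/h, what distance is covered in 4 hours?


Using distance = speed * time
Speed = 59 km/h
Time = 4 hours
Distance = 59 * 4
= 236 km

236


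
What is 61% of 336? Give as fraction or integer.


Compute 61% of 336
Convert percentage: 61% = 61/100
Multiply: 336 * 61/100
= 20496/100
= 5124/25

5124/25


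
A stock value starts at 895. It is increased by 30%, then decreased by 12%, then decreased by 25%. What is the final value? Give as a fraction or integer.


Start: 895
Step 1: increase by 30% => multiply by 130/100
  895 * 130/100 = 2327/2
Step 2: decrease by 12% => multiply by 88/100
  2327/2 * 88/100 = 25597/25
Step 3: decrease by 25% => multiply by 75/100
  25597/25 * 75/100 = 76791/100
Final value = 76791/100

76791/100


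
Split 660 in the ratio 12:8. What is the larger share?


Total parts = 12 + 8 = 20
Value per part = 660 / 20 = 33
First share = 12 * 33 = 396
Second share = 8 * 33 = 264
Larger share = 396

396


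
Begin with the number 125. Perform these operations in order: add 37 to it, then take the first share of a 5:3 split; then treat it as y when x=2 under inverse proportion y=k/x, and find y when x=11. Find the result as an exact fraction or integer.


Start with 125.
Step 1: Add 37: 125+37=162; split 5:3 first = 162*5/8 = 405/4
Step 2: Inverse prop: k = (405/4)*2; new y = k/11 = 405/4*2/11 = 405/22
Final result = 405/22

405/22


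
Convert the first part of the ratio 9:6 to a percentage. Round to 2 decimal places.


Total parts = 9 + 6 = 15
First part fraction = 9/15
Percentage = (9/15) * 100
= 0.6 * 100
= 60.00%

60.00


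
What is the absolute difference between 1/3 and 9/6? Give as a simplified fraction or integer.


Simplify: 1/3 = 1/3 and 9/6 = 3/2
Find common denominator: LCD = 6
Convert: 2/6 and 9/6
Difference = |2 - 9|/6 = 7/6
Simplified = 7/6

7/6


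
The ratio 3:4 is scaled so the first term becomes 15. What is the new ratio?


Original ratio: 3:4
First term target: 15
Scale factor = 15 / 3 = 5
Multiply second term: 4 * 5 = 20
Equivalent ratio = 15:20

15:20


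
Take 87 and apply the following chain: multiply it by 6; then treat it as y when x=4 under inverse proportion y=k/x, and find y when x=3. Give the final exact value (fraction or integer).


Start with 87.
Step 1: Multiply by 6: 87 * 6 = 522
Step 2: Inverse prop: k = (522)*4; new y = k/3 = 522*4/3 = 696
Final result = 696

696


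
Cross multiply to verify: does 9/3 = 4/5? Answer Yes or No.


Cross multiply to check 9/3 = 4/5
Left cross product: 9 * 5 = 45
Right cross product: 3 * 4 = 12
45 != 12
Not equal, so proportions differ => No

No


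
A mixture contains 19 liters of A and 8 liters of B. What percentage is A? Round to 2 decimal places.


Volume of A = 19 L
Volume of B = 8 L
Total volume = 19 + 8 = 27 L
Percentage of A = (19/27) * 100
= 70.37%

70.37


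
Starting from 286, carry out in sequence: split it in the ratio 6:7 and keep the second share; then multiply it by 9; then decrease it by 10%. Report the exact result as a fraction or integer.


Start with 286.
Step 1: Split 6:7, second share = 286 * 7/13 = 154
Step 2: Multiply by 9: 154 * 9 = 1386
Step 3: Decrease by 10%: 1386 * 90/100 = 6237/5
Final result = 6237/5

6237/5


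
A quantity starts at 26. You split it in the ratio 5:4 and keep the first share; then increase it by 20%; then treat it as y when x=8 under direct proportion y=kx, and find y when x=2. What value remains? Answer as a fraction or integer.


Start with 26.
Step 1: Split 5:4, first share = 26 * 5/9 = 130/9
Step 2: Increase by 20%: 130/9 * 120/100 = 52/3
Step 3: Direct prop: k = (52/3)/8; new y = k*2 = 52/3*2/8 = 13/3
Final result = 13/3

13/3


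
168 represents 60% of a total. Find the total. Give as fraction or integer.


Given: 168 is 60% of the whole
Set up: 168 = 60/100 * whole
whole = 168 * 100 / 60
whole = 16800 / 60
whole = 280

280


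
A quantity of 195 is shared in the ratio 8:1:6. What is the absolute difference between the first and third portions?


Total parts = 8 + 1 + 6 = 15
Value per part = 195 / 15 = 13
Shares: 8*13=104, 1*13=13, 6*13=78
First share = 104, third share = 78
Difference = |104 - 78| = 26

26


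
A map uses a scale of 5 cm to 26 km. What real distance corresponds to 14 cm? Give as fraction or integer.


Map scale: 5 cm = 26 km
Measured distance on map = 14 cm
Set up proportion: 14 * 26 / 5
= 364 / 5
= 364/5 km

364/5


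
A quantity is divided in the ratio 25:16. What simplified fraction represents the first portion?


Total parts = 25 + 16 = 41
First part fraction = 25/41
Simplify: 25/41 = 25/41

25/41


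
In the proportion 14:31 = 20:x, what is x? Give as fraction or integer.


Setting up: 14/31 = 20/x
Cross multiply: 14 * x = 31 * 20
14x = 620
x = 620/14
x = 310/7

310/7


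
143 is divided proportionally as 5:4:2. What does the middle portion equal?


Ratio = 5:4:2
Total parts = 5 + 4 + 2 = 11
Value per part = 143 / 11 = 13
First share = 5 * 13 = 65
Middle share = 4 * 13 = 52
Third share = 2 * 13 = 26

52


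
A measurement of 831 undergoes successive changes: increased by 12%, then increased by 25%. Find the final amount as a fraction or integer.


Start: 831
Step 1: increase by 12% => multiply by 112/100
  831 * 112/100 = 23268/25
Step 2: increase by 25% => multiply by 125/100
  23268/25 * 125/100 = 5817/5
Final value = 5817/5

5817/5


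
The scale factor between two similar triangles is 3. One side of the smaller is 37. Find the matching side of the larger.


Similar triangles have proportional sides
Scale factor = 3
Smaller side = 37
Corresponding larger side = 37 * 3
= 111

111


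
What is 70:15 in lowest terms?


Find GCD(70, 15)
GCD = 5
Divide both by 5: 70/5 = 14, 15/5 = 3
Simplified ratio = 14:3

14:3


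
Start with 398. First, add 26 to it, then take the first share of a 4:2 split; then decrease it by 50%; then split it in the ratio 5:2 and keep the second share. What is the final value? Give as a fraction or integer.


Start with 398.
Step 1: Add 26: 398+26=424; split 4:2 first = 424*4/6 = 848/3
Step 2: Decrease by 50%: 848/3 * 50/100 = 424/3
Step 3: Split 5:2, second share = 424/3 * 2/7 = 848/21
Final result = 848/21

848/21


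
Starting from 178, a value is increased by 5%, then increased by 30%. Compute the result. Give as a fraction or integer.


Start: 178
Step 1: increase by 5% => multiply by 105/100
  178 * 105/100 = 1869/10
Step 2: increase by 30% => multiply by 130/100
  1869/10 * 130/100 = 24297/100
Final value = 24297/100

24297/100


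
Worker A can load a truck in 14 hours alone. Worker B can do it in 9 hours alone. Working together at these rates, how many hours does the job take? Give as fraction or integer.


Rate of A = 1/14 job per hour
Rate of B = 1/9 job per hour
Combined rate = 1/14 + 1/9
Find common denominator: (9 + 14)/(14*9) = 23/126
Combined rate = 23/126 job per hour
Time together = 1 / (23/126) = 126/23 hours

126/23


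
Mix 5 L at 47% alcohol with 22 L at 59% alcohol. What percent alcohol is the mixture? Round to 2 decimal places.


Solute in mixture 1 = 47% of 5 L = 5*47/100 = 47/20 L
Solute in mixture 2 = 59% of 22 L = 22*59/100 = 649/50 L
Total solute = 47/20 + 649/50 = 1533/100 L
Total volume = 5 + 22 = 27 L
Final concentration = 1533/100/27 * 100 = 56.78%

56.78


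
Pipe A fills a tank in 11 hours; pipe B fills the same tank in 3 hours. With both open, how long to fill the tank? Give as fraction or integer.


Rate of A = 1/11 job per hour
Rate of B = 1/3 job per hour
Combined rate = 1/11 + 1/3
Find common denominator: (3 + 11)/(11*3) = 14/33
Combined rate = 14/33 job per hour
Time together = 1 / (14/33) = 33/14 hours

33/14


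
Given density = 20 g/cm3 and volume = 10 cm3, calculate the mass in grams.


Using mass = density * volume
Density = 20 g/cm3
Volume = 10 cm3
Mass = 20 * 10
= 200 g

200


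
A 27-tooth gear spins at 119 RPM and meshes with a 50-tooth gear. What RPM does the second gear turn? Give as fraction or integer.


Gear ratio: teeth_A * RPM_A = teeth_B * RPM_B
27 * 119 = 50 * RPM_B
3213 = 50 * RPM_B
RPM_B = 3213 / 50
RPM_B = 3213/50

3213/50


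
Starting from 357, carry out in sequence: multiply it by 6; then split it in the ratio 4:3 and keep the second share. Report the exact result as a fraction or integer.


Start with 357.
Step 1: Multiply by 6: 357 * 6 = 2142
Step 2: Split 4:3, second share = 2142 * 3/7 = 918
Final result = 918

918


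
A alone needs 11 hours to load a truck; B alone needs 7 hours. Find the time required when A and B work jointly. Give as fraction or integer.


Rate of A = 1/11 job per hour
Rate of B = 1/7 job per hour
Combined rate = 1/11 + 1/7
Find common denominator: (7 + 11)/(11*7) = 18/77
Combined rate = 18/77 job per hour
Time together = 1 / (18/77) = 77/18 hours

77/18


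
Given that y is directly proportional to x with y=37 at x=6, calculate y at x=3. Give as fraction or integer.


Direct proportion: y = kx
Find k: k = 37/6 = 37/6
Compute y at x=3: y = 37/6 * 3
y = 37/2

37/2


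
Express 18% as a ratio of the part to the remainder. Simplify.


Part = 18%, Remainder = 82%
Ratio = 18:82
GCD(18, 82) = 2
Simplify: 9:41 = 9:41

9:41


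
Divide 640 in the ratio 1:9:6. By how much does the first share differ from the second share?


Total parts = 1 + 9 + 6 = 16
Value per part = 640 / 16 = 40
Shares: 1*40=40, 9*40=360, 6*40=240
First share = 40, second share = 360
Difference = |40 - 360| = 320

320


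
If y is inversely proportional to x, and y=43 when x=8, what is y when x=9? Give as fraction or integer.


Inverse proportion: y = k/x
Find k: k = 8 * 43 = 344
Compute y at x=9: y = 344/9
y = 344/9

344/9


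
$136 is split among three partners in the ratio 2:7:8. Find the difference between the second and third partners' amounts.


Total parts = 2 + 7 + 8 = 17
Value per part = 136 / 17 = 8
Shares: 2*8=16, 7*8=56, 8*8=64
Second share = 56, third share = 64
Difference = |56 - 64| = 8

8


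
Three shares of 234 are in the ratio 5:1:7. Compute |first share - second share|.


Total parts = 5 + 1 + 7 = 13
Value per part = 234 / 13 = 18
Shares: 5*18=90, 1*18=18, 7*18=126
First share = 90, second share = 18
Difference = |90 - 18| = 72

72


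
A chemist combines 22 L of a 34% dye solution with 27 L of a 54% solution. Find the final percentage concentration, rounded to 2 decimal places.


Solute in mixture 1 = 34% of 22 L = 22*34/100 = 187/25 L
Solute in mixture 2 = 54% of 27 L = 27*54/100 = 729/50 L
Total solute = 187/25 + 729/50 = 1103/50 L
Total volume = 22 + 27 = 49 L
Final concentration = 1103/50/49 * 100 = 45.02%

45.02


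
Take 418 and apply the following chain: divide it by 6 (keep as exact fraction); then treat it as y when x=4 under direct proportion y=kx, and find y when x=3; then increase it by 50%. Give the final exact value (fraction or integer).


Start with 418.
Step 1: Divide by 6: 418 / 6 = 209/3
Step 2: Direct prop: k = (209/3)/4; new y = k*3 = 209/3*3/4 = 209/4
Step 3: Increase by 50%: 209/4 * 150/100 = 627/8
Final result = 627/8

627/8


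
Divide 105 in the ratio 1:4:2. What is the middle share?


Ratio = 1:4:2
Total parts = 1 + 4 + 2 = 7
Value per part = 105 / 7 = 15
First share = 1 * 15 = 15
Middle share = 4 * 15 = 60
Third share = 2 * 15 = 30

60


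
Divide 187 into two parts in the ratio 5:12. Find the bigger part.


Total parts = 5 + 12 = 17
Value per part = 187 / 17 = 11
First share = 5 * 11 = 55
Second share = 12 * 11 = 132
Larger share = 132

132


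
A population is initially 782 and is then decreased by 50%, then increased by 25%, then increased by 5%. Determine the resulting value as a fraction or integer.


Start: 782
Step 1: decrease by 50% => multiply by 50/100
  782 * 50/100 = 391
Step 2: increase by 25% => multiply by 125/100
  391 * 125/100 = 1955/4
Step 3: increase by 5% => multiply by 105/100
  1955/4 * 105/100 = 8211/16
Final value = 8211/16

8211/16


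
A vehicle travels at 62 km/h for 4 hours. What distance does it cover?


Using distance = speed * time
Speed = 62 km/h
Time = 4 hours
Distance = 62 * 4
= 248 km

248


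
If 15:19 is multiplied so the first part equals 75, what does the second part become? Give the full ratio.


Original ratio: 15:19
First term target: 75
Scale factor = 75 / 15 = 5
Multiply second term: 19 * 5 = 95
Equivalent ratio = 75:95

75:95


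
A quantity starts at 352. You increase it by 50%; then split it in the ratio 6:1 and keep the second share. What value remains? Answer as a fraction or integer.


Start with 352.
Step 1: Increase by 50%: 352 * 150/100 = 528
Step 2: Split 6:1, second share = 528 * 1/7 = 528/7
Final result = 528/7

528/7


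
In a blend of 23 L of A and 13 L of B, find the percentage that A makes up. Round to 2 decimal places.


Volume of A = 23 L
Volume of B = 13 L
Total volume = 23 + 13 = 36 L
Percentage of A = (23/36) * 100
= 63.89%

63.89


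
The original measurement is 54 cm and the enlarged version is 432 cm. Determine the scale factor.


Original length = 54 cm
Scaled length = 432 cm
Scale factor = 432 / 54
= 8

8


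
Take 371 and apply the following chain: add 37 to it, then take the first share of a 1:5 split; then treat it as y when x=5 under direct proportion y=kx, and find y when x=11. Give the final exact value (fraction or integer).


Start with 371.
Step 1: Add 37: 371+37=408; split 1:5 first = 408*1/6 = 68
Step 2: Direct prop: k = (68)/5; new y = k*11 = 68*11/5 = 748/5
Final result = 748/5

748/5


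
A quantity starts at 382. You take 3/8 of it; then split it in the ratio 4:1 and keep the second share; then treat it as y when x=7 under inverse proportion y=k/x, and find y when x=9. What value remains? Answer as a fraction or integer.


Start with 382.
Step 1: Take 3/8: 382 * 3/8 = 573/4
Step 2: Split 4:1, second share = 573/4 * 1/5 = 573/20
Step 3: Inverse prop: k = (573/20)*7; new y = k/9 = 573/20*7/9 = 1337/60
Final result = 1337/60

1337/60


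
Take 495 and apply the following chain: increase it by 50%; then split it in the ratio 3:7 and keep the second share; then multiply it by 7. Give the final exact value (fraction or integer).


Start with 495.
Step 1: Increase by 50%: 495 * 150/100 = 1485/2
Step 2: Split 3:7, second share = 1485/2 * 7/10 = 2079/4
Step 3: Multiply by 7: 2079/4 * 7 = 14553/4
Final result = 14553/4

14553/4


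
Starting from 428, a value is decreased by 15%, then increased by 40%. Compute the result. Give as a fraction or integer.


Start: 428
Step 1: decrease by 15% => multiply by 85/100
  428 * 85/100 = 1819/5
Step 2: increase by 40% => multiply by 140/100
  1819/5 * 140/100 = 12733/25
Final value = 12733/25

12733/25


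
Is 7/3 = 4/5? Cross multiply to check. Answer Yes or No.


Cross multiply to check 7/3 = 4/5
Left cross product: 7 * 5 = 35
Right cross product: 3 * 4 = 12
35 != 12
Not equal, so proportions differ => No

No


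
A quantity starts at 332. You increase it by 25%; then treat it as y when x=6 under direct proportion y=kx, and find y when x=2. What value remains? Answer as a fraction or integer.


Start with 332.
Step 1: Increase by 25%: 332 * 125/100 = 415
Step 2: Direct prop: k = (415)/6; new y = k*2 = 415*2/6 = 415/3
Final result = 415/3

415/3


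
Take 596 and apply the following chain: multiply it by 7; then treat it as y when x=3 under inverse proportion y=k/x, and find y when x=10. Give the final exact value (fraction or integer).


Start with 596.
Step 1: Multiply by 7: 596 * 7 = 4172
Step 2: Inverse prop: k = (4172)*3; new y = k/10 = 4172*3/10 = 6258/5
Final result = 6258/5

6258/5


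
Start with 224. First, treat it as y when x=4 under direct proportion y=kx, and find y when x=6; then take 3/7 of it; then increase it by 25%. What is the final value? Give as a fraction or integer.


Start with 224.
Step 1: Direct prop: k = (224)/4; new y = k*6 = 224*6/4 = 336
Step 2: Take 3/7: 336 * 3/7 = 144
Step 3: Increase by 25%: 144 * 125/100 = 180
Final result = 180

180


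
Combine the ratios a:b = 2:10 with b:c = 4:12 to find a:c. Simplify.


Given a:b = 2:10 and b:c = 4:12
Make b consistent. Multiply first ratio by 4: a:b = 8:40
Multiply second ratio by 10: b:c = 40:120
Now b = 40 in both, so a:b:c = 8:40:120
Therefore a:c = 8:120
Simplify by GCD: a:c = 1:15

1:15


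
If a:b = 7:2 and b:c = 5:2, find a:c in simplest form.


Given a:b = 7:2 and b:c = 5:2
Make b consistent. Multiply first ratio by 5: a:b = 35:10
Multiply second ratio by 2: b:c = 10:4
Now b = 10 in both, so a:b:c = 35:10:4
Therefore a:c = 35:4
Simplify by GCD: a:c = 35:4

35:4


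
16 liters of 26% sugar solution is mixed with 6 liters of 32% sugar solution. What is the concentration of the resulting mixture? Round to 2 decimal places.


Solute in mixture 1 = 26% of 16 L = 16*26/100 = 104/25 L
Solute in mixture 2 = 32% of 6 L = 6*32/100 = 48/25 L
Total solute = 104/25 + 48/25 = 152/25 L
Total volume = 16 + 6 = 22 L
Final concentration = 152/25/22 * 100 = 27.64%

27.64


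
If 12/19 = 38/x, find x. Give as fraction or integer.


Setting up: 12/19 = 38/x
Cross multiply: 12 * x = 19 * 38
12x = 722
x = 722/12
x = 361/6

361/6


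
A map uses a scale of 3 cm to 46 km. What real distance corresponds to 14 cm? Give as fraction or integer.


Map scale: 3 cm = 46 km
Measured distance on map = 14 cm
Set up proportion: 14 * 46 / 3
= 644 / 3
= 644/3 km

644/3


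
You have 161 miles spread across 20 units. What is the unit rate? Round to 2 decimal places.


Total miles = 161
Number of units = 20
Unit rate = 161 / 20
= 8.05 miles per unit

8.05


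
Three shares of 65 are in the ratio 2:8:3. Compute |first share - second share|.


Total parts = 2 + 8 + 3 = 13
Value per part = 65 / 13 = 5
Shares: 2*5=10, 8*5=40, 3*5=15
First share = 10, second share = 40
Difference = |10 - 40| = 30

30


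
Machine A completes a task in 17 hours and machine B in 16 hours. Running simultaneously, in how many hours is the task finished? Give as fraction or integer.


Rate of A = 1/17 job per hour
Rate of B = 1/16 job per hour
Combined rate = 1/17 + 1/16
Find common denominator: (16 + 17)/(17*16) = 33/272
Combined rate = 33/272 job per hour
Time together = 1 / (33/272) = 272/33 hours

272/33


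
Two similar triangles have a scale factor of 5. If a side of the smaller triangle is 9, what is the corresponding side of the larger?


Similar triangles have proportional sides
Scale factor = 5
Smaller side = 9
Corresponding larger side = 9 * 5
= 45

45


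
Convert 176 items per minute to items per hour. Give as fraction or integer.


Converting from per minute to per hour
Rate = 176 items per minute
Multiply by 60: 176 * 60
= 10560 items per hour

10560


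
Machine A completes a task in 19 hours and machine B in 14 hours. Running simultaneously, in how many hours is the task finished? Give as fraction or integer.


Rate of A = 1/19 job per hour
Rate of B = 1/14 job per hour
Combined rate = 1/19 + 1/14
Find common denominator: (14 + 19)/(19*14) = 33/266
Combined rate = 33/266 job per hour
Time together = 1 / (33/266) = 266/33 hours

266/33


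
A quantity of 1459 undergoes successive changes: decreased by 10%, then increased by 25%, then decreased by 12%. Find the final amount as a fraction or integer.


Start: 1459
Step 1: decrease by 10% => multiply by 90/100
  1459 * 90/100 = 13131/10
Step 2: increase by 25% => multiply by 125/100
  13131/10 * 125/100 = 13131/8
Step 3: decrease by 12% => multiply by 88/100
  13131/8 * 88/100 = 144441/100
Final value = 144441/100

144441/100


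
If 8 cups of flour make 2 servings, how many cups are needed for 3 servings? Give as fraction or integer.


Original: 8 cups for 2 servings
Target servings = 3
Scaling factor = 3/2
New amount = 8 * 3/2
= 24/2
= 12 cups

12


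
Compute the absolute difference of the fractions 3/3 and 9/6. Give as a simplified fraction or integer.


Simplify: 3/3 = 1 and 9/6 = 3/2
Find common denominator: LCD = 2
Convert: 2/2 and 3/2
Difference = |2 - 3|/2 = 1/2
Simplified = 1/2

1/2


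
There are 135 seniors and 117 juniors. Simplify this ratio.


Find GCD(135, 117)
GCD = 9
Divide both by 9: 135/9 = 15, 117/9 = 13
Simplified ratio = 15:13

15:13


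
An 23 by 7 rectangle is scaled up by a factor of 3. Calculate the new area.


Original dimensions: 23 x 7
Enlargement factor = 3
New width = 23 * 3 = 69
New height = 7 * 3 = 21
New area = 69 * 21 = 1449

1449


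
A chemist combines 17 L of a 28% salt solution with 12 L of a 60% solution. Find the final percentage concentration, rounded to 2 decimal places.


Solute in mixture 1 = 28% of 17 L = 17*28/100 = 119/25 L
Solute in mixture 2 = 60% of 12 L = 12*60/100 = 36/5 L
Total solute = 119/25 + 36/5 = 299/25 L
Total volume = 17 + 12 = 29 L
Final concentration = 299/25/29 * 100 = 41.24%

41.24


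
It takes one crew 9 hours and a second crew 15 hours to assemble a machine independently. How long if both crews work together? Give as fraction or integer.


Rate of A = 1/9 job per hour
Rate of B = 1/15 job per hour
Combined rate = 1/9 + 1/15
Find common denominator: (15 + 9)/(9*15) = 24/135
Combined rate = 8/45 job per hour
Time together = 1 / (8/45) = 45/8 hours

45/8


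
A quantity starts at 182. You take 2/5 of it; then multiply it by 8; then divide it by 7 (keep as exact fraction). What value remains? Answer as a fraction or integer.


Start with 182.
Step 1: Take 2/5: 182 * 2/5 = 364/5
Step 2: Multiply by 8: 364/5 * 8 = 2912/5
Step 3: Divide by 7: 2912/5 / 7 = 416/5
Final result = 416/5

416/5


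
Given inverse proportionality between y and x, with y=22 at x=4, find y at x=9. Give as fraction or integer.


Inverse proportion: y = k/x
Find k: k = 4 * 22 = 88
Compute y at x=9: y = 88/9
y = 88/9

88/9


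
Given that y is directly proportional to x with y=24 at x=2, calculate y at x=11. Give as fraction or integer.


Direct proportion: y = kx
Find k: k = 24/2 = 12
Compute y at x=11: y = 12 * 11
y = 132

132


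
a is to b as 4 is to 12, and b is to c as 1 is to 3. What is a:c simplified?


Given a:b = 4:12 and b:c = 1:3
Make b consistent. Multiply first ratio by 1: a:b = 4:12
Multiply second ratio by 12: b:c = 12:36
Now b = 12 in both, so a:b:c = 4:12:36
Therefore a:c = 4:36
Simplify by GCD: a:c = 1:9

1:9


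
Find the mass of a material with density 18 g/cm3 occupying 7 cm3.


Using mass = density * volume
Density = 18 g/cm3
Volume = 7 cm3
Mass = 18 * 7
= 126 g

126


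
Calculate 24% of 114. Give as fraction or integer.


Compute 24% of 114
Convert percentage: 24% = 24/100
Multiply: 114 * 24/100
= 2736/100
= 684/25

684/25


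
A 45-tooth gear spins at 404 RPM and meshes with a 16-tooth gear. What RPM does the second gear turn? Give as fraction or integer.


Gear ratio: teeth_A * RPM_A = teeth_B * RPM_B
45 * 404 = 16 * RPM_B
18180 = 16 * RPM_B
RPM_B = 18180 / 16
RPM_B = 4545/4

4545/4


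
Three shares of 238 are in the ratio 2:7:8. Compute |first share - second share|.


Total parts = 2 + 7 + 8 = 17
Value per part = 238 / 17 = 14
Shares: 2*14=28, 7*14=98, 8*14=112
First share = 28, second share = 98
Difference = |28 - 98| = 70

70


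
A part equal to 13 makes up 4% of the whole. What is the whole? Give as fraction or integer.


Given: 13 is 4% of the whole
Set up: 13 = 4/100 * whole
whole = 13 * 100 / 4
whole = 1300 / 4
whole = 325

325


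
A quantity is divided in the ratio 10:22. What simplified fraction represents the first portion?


Total parts = 10 + 22 = 32
First part fraction = 10/32
Simplify: 10/32 = 5/16

5/16


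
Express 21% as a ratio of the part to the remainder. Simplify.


Part = 21%, Remainder = 79%
Ratio = 21:79
GCD(21, 79) = 1
Simplify: 21:79 = 21:79

21:79


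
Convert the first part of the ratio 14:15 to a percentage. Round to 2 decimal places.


Total parts = 14 + 15 = 29
First part fraction = 14/29
Percentage = (14/29) * 100
= 0.482759 * 100
= 48.28%

48.28


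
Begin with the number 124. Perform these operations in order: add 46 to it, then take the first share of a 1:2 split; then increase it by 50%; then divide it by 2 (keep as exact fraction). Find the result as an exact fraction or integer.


Start with 124.
Step 1: Add 46: 124+46=170; split 1:2 first = 170*1/3 = 170/3
Step 2: Increase by 50%: 170/3 * 150/100 = 85
Step 3: Divide by 2: 85 / 2 = 85/2
Final result = 85/2

85/2


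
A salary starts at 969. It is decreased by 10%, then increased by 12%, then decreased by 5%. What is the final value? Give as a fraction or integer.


Start: 969
Step 1: decrease by 10% => multiply by 90/100
  969 * 90/100 = 8721/10
Step 2: increase by 12% => multiply by 112/100
  8721/10 * 112/100 = 122094/125
Step 3: decrease by 5% => multiply by 95/100
  122094/125 * 95/100 = 1159893/1250
Final value = 1159893/1250

1159893/1250


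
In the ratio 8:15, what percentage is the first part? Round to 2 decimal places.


Total parts = 8 + 15 = 23
First part fraction = 8/23
Percentage = (8/23) * 100
= 0.347826 * 100
= 34.78%

34.78


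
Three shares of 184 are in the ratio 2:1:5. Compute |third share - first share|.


Total parts = 2 + 1 + 5 = 8
Value per part = 184 / 8 = 23
Shares: 2*23=46, 1*23=23, 5*23=115
Third share = 115, first share = 46
Difference = |115 - 46| = 69

69


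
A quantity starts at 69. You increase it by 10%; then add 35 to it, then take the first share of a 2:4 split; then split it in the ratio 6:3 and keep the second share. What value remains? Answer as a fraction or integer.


Start with 69.
Step 1: Increase by 10%: 69 * 110/100 = 759/10
Step 2: Add 35: 759/10+35=1109/10; split 2:4 first = 1109/10*2/6 = 1109/30
Step 3: Split 6:3, second share = 1109/30 * 3/9 = 1109/90
Final result = 1109/90

1109/90


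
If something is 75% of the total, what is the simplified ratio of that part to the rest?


Part = 75%, Remainder = 25%
Ratio = 75:25
GCD(75, 25) = 25
Simplify: 3:1 = 3:1

3:1


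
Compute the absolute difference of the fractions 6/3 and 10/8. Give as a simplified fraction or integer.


Simplify: 6/3 = 2 and 10/8 = 5/4
Find common denominator: LCD = 4
Convert: 8/4 and 5/4
Difference = |8 - 5|/4 = 3/4
Simplified = 3/4

3/4


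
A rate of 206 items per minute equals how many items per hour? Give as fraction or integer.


Converting from per minute to per hour
Rate = 206 items per minute
Multiply by 60: 206 * 60
= 12360 items per hour

12360


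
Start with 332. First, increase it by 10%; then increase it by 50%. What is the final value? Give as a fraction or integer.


Start with 332.
Step 1: Increase by 10%: 332 * 110/100 = 1826/5
Step 2: Increase by 50%: 1826/5 * 150/100 = 2739/5
Final result = 2739/5

2739/5


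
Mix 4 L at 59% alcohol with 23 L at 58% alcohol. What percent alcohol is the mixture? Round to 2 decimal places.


Solute in mixture 1 = 59% of 4 L = 4*59/100 = 59/25 L
Solute in mixture 2 = 58% of 23 L = 23*58/100 = 667/50 L
Total solute = 59/25 + 667/50 = 157/10 L
Total volume = 4 + 23 = 27 L
Final concentration = 157/10/27 * 100 = 58.15%

58.15


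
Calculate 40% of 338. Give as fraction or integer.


Compute 40% of 338
Convert percentage: 40% = 40/100
Multiply: 338 * 40/100
= 13520/100
= 676/5

676/5


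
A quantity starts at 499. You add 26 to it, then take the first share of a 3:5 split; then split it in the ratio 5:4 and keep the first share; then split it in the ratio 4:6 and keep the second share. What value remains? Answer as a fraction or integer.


Start with 499.
Step 1: Add 26: 499+26=525; split 3:5 first = 525*3/8 = 1575/8
Step 2: Split 5:4, first share = 1575/8 * 5/9 = 875/8
Step 3: Split 4:6, second share = 875/8 * 6/10 = 525/8
Final result = 525/8

525/8


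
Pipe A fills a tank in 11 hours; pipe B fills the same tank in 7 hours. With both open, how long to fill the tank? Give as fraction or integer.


Rate of A = 1/11 job per hour
Rate of B = 1/7 job per hour
Combined rate = 1/11 + 1/7
Find common denominator: (7 + 11)/(11*7) = 18/77
Combined rate = 18/77 job per hour
Time together = 1 / (18/77) = 77/18 hours

77/18


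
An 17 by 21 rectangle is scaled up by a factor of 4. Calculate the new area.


Original dimensions: 17 x 21
Enlargement factor = 4
New width = 17 * 4 = 68
New height = 21 * 4 = 84
New area = 68 * 84 = 5712

5712


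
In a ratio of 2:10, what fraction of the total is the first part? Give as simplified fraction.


Total parts = 2 + 10 = 12
First part fraction = 2/12
Simplify: 2/12 = 1/6

1/6


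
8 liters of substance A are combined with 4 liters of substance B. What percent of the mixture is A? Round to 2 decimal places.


Volume of A = 8 L
Volume of B = 4 L
Total volume = 8 + 4 = 12 L
Percentage of A = (8/12) * 100
= 66.67%

66.67


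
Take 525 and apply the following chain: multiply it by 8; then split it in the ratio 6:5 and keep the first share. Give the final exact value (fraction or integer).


Start with 525.
Step 1: Multiply by 8: 525 * 8 = 4200
Step 2: Split 6:5, first share = 4200 * 6/11 = 25200/11
Final result = 25200/11

25200/11


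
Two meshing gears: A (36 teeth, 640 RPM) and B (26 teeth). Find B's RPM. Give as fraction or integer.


Gear ratio: teeth_A * RPM_A = teeth_B * RPM_B
36 * 640 = 26 * RPM_B
23040 = 26 * RPM_B
RPM_B = 23040 / 26
RPM_B = 11520/13

11520/13


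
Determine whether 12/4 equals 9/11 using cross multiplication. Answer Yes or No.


Cross multiply to check 12/4 = 9/11
Left cross product: 12 * 11 = 132
Right cross product: 4 * 9 = 36
132 != 36
Not equal, so proportions differ => No

No


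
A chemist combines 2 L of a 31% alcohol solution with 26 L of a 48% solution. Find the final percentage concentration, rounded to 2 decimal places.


Solute in mixture 1 = 31% of 2 L = 2*31/100 = 31/50 L
Solute in mixture 2 = 48% of 26 L = 26*48/100 = 312/25 L
Total solute = 31/50 + 312/25 = 131/10 L
Total volume = 2 + 26 = 28 L
Final concentration = 131/10/28 * 100 = 46.79%

46.79


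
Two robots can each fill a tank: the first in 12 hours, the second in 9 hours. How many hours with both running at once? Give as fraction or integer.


Rate of A = 1/12 job per hour
Rate of B = 1/9 job per hour
Combined rate = 1/12 + 1/9
Find common denominator: (9 + 12)/(12*9) = 21/108
Combined rate = 7/36 job per hour
Time together = 1 / (7/36) = 36/7 hours

36/7


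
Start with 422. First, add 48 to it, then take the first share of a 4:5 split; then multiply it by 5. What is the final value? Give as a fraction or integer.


Start with 422.
Step 1: Add 48: 422+48=470; split 4:5 first = 470*4/9 = 1880/9
Step 2: Multiply by 5: 1880/9 * 5 = 9400/9
Final result = 9400/9

9400/9


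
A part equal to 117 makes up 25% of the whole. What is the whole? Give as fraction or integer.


Given: 117 is 25% of the whole
Set up: 117 = 25/100 * whole
whole = 117 * 100 / 25
whole = 11700 / 25
whole = 468

468


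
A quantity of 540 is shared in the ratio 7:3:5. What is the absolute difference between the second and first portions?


Total parts = 7 + 3 + 5 = 15
Value per part = 540 / 15 = 36
Shares: 7*36=252, 3*36=108, 5*36=180
Second share = 108, first share = 252
Difference = |108 - 252| = 144

144


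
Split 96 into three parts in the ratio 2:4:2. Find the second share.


Ratio = 2:4:2
Total parts = 2 + 4 + 2 = 8
Value per part = 96 / 8 = 12
First share = 2 * 12 = 24
Middle share = 4 * 12 = 48
Third share = 2 * 12 = 24

48


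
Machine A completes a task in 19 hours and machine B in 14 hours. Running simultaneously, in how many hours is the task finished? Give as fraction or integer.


Rate of A = 1/19 job per hour
Rate of B = 1/14 job per hour
Combined rate = 1/19 + 1/14
Find common denominator: (14 + 19)/(19*14) = 33/266
Combined rate = 33/266 job per hour
Time together = 1 / (33/266) = 266/33 hours

266/33


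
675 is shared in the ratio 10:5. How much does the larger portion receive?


Total parts = 10 + 5 = 15
Value per part = 675 / 15 = 45
First share = 10 * 45 = 450
Second share = 5 * 45 = 225
Larger share = 450

450


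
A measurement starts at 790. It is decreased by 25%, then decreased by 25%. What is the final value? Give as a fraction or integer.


Start: 790
Step 1: decrease by 25% => multiply by 75/100
  790 * 75/100 = 1185/2
Step 2: decrease by 25% => multiply by 75/100
  1185/2 * 75/100 = 3555/8
Final value = 3555/8

3555/8


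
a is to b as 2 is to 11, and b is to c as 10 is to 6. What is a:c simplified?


Given a:b = 2:11 and b:c = 10:6
Make b consistent. Multiply first ratio by 10: a:b = 20:110
Multiply second ratio by 11: b:c = 110:66
Now b = 110 in both, so a:b:c = 20:110:66
Therefore a:c = 20:66
Simplify by GCD: a:c = 10:33

10:33


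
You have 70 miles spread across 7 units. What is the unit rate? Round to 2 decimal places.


Total miles = 70
Number of units = 7
Unit rate = 70 / 7
= 10 miles per unit

10


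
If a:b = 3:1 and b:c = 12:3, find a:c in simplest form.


Given a:b = 3:1 and b:c = 12:3
Make b consistent. Multiply first ratio by 12: a:b = 36:12
Multiply second ratio by 1: b:c = 12:3
Now b = 12 in both, so a:b:c = 36:12:3
Therefore a:c = 36:3
Simplify by GCD: a:c = 12:1

12:1


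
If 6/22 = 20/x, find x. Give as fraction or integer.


Setting up: 6/22 = 20/x
Cross multiply: 6 * x = 22 * 20
6x = 440
x = 440/6
x = 220/3

220/3


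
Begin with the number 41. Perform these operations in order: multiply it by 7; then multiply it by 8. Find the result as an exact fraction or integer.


Start with 41.
Step 1: Multiply by 7: 41 * 7 = 287
Step 2: Multiply by 8: 287 * 8 = 2296
Final result = 2296

2296


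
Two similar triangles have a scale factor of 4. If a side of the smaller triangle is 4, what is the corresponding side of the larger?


Similar triangles have proportional sides
Scale factor = 4
Smaller side = 4
Corresponding larger side = 4 * 4
= 16

16


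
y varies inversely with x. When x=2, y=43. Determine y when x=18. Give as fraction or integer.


Inverse proportion: y = k/x
Find k: k = 2 * 43 = 86
Compute y at x=18: y = 86/18
y = 43/9

43/9


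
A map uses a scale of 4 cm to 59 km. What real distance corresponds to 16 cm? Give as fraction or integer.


Map scale: 4 cm = 59 km
Measured distance on map = 16 cm
Set up proportion: 16 * 59 / 4
= 944 / 4
= 236 km

236


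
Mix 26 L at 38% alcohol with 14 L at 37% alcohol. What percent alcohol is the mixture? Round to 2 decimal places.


Solute in mixture 1 = 38% of 26 L = 26*38/100 = 247/25 L
Solute in mixture 2 = 37% of 14 L = 14*37/100 = 259/50 L
Total solute = 247/25 + 259/50 = 753/50 L
Total volume = 26 + 14 = 40 L
Final concentration = 753/50/40 * 100 = 37.65%

37.65
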